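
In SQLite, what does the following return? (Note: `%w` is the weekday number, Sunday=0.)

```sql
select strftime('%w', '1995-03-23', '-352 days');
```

2

First apply '-352 days': 1995-03-23 → 1994-04-05.
1994-04-05 is a Tuesday; with Sunday=0 that is 2.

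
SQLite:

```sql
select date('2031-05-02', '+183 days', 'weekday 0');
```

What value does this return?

2031-11-02

Applying '+183 days' to 2031-05-02: counting 183 days forward gives 2031-11-01.
`weekday 0` advances to the next Sunday; 2031-11-01 is a Saturday, so it moves forward to 2031-11-02.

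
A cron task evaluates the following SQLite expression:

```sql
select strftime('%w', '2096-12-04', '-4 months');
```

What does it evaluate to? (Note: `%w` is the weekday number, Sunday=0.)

6

First apply '-4 months': 2096-12-04 → 2096-08-04.
2096-08-04 is a Saturday; with Sunday=0 that is 6.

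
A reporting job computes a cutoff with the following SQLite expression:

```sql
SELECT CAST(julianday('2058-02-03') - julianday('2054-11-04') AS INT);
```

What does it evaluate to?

26 days remain in November 2054 after the 4th (30 − 4).
Full months from December 2054 through January 2058 contribute their day counts.
Then 3 days into February 2058.
Total: 26 + 31 + 31 + 28 + 31 + 30 + 31 + 30 + 31 + 31 + 30 + 31 + 30 + 31 + 31 + 29 + 31 + 30 + 31 + 30 + 31 + 31 + 30 + 31 + 30 + 31 + 31 + 28 + 31 + 30 + 31 + 30 + 31 + 31 + 30 + 31 + 30 + 31 + 31 + 3 = 1187.

1187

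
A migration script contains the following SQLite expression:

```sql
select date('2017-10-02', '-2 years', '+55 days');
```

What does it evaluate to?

2015-11-26

Adding -2 years to 2017-10-02 gives 2015-10-02.
Applying '+55 days' to 2015-10-02: counting 55 days forward gives 2015-11-26.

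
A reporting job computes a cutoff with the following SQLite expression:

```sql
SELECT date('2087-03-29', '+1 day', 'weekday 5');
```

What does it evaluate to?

2087-04-04

Advancing 1 more day within March lands on 2087-03-30.
`weekday 5` advances to the next Friday; 2087-03-30 is a Sunday, so it moves forward to 2087-04-04.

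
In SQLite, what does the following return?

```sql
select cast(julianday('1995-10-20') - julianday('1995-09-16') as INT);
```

34

14 days remain in September 1995 after the 16th (30 − 16).
Then 20 days into October 1995.
Total: 14 + 20 = 34.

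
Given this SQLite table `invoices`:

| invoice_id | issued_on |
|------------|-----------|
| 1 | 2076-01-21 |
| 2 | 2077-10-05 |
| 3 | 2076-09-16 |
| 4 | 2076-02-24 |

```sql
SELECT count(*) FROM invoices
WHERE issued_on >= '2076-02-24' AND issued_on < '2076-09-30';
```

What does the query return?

Rows in [2076-02-24, 2076-09-30): 2076-09-16, 2076-02-24 → 2 rows.

2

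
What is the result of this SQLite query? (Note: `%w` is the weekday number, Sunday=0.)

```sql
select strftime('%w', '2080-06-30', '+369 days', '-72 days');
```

3

First apply '+369 days', '-72 days': 2080-06-30 → 2081-04-23.
2081-04-23 is a Wednesday; with Sunday=0 that is 3.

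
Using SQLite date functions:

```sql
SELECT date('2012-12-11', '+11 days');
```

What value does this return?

Advancing 11 more days within December lands on 2012-12-22.

2012-12-22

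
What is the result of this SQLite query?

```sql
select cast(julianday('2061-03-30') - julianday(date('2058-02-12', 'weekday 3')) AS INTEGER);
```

1141

`weekday 3` advances to the next Wednesday; 2058-02-12 is a Tuesday, so it moves forward to 2058-02-13.
15 days remain in February 2058 after the 13th (28 − 13).
Full months from March 2058 through February 2061 contribute their day counts.
Then 30 days into March 2061.
Total: 15 + 31 + 30 + 31 + 30 + 31 + 31 + 30 + 31 + 30 + 31 + 31 + 28 + 31 + 30 + 31 + 30 + 31 + 31 + 30 + 31 + 30 + 31 + 31 + 29 + 31 + 30 + 31 + 30 + 31 + 31 + 30 + 31 + 30 + 31 + 31 + 28 + 30 = 1141.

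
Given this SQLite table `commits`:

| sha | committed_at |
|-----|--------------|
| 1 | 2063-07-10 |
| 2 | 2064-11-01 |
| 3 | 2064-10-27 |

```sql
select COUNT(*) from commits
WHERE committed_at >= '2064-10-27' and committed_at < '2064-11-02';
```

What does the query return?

2

Rows in [2064-10-27, 2064-11-02): 2064-11-01, 2064-10-27 → 2 rows.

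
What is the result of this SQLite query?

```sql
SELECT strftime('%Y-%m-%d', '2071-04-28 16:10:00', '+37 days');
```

First apply '+37 days': 2071-04-28 16:10:00 → 2071-06-04 16:10:00.
`%Y-%m-%d` extracts the ISO date: 2071-06-04.

2071-06-04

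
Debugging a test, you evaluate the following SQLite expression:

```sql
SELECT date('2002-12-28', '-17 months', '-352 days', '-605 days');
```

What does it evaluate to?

Adding -17 months to 2002-12-28 gives 2001-07-28.
Applying '-352 days' to 2001-07-28: counting 352 days back gives 2000-08-10.
Applying '-605 days' to 2000-08-10: counting 605 days back gives 1998-12-14.

1998-12-14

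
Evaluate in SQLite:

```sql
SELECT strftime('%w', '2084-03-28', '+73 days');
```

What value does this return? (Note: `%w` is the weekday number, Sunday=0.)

First apply '+73 days': 2084-03-28 → 2084-06-09.
2084-06-09 is a Friday; with Sunday=0 that is 5.

5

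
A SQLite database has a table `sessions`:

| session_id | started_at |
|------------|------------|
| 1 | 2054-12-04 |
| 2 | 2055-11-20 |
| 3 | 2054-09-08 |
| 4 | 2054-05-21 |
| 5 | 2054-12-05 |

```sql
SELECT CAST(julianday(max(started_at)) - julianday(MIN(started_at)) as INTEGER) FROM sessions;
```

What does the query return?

MIN = 2054-05-21, MAX = 2055-11-20.
10 days remain in May 2054 after the 21st (31 − 21).
Full months from June 2054 through October 2055 contribute their day counts.
Then 20 days into November 2055.
Total: 10 + 30 + 31 + 31 + 30 + 31 + 30 + 31 + 31 + 28 + 31 + 30 + 31 + 30 + 31 + 31 + 30 + 31 + 20 = 548.

548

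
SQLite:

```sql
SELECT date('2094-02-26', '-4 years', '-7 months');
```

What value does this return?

Adding -4 years to 2094-02-26 gives 2090-02-26.
Adding -7 months to 2090-02-26 gives 2089-07-26.

2089-07-26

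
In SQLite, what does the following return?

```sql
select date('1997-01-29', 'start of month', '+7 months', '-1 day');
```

1997-07-31

`start of month` rewinds 1997-01-29 to 1997-01-01.
Adding +7 months to 1997-01-01 gives 1997-08-01.
Going back 1 day from 1997-08-01 reaches 1997-07-31 (last day of July, 31 days).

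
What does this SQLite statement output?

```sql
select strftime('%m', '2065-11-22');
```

11

`%m` extracts the 2-digit month (01-12): 11.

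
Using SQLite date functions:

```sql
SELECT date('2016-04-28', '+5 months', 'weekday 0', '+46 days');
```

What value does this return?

Adding +5 months to 2016-04-28 gives 2016-09-28.
`weekday 0` advances to the next Sunday; 2016-09-28 is a Wednesday, so it moves forward to 2016-10-02.
Applying '+46 days' to 2016-10-02: counting 46 days forward gives 2016-11-17.

2016-11-17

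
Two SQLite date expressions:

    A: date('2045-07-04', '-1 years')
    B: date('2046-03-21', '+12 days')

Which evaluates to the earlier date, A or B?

A

A = 2044-07-04.
B = 2046-04-02.
A is earlier.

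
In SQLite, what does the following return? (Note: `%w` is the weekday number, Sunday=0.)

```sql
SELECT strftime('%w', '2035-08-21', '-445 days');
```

5

First apply '-445 days': 2035-08-21 → 2034-06-02.
2034-06-02 is a Friday; with Sunday=0 that is 5.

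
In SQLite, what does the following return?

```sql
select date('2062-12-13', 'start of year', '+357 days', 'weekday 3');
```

2062-12-27

`start of year` rewinds 2062-12-13 to 2062-01-01.
Applying '+357 days' to 2062-01-01: counting 357 days forward gives 2062-12-24.
`weekday 3` advances to the next Wednesday; 2062-12-24 is a Sunday, so it moves forward to 2062-12-27.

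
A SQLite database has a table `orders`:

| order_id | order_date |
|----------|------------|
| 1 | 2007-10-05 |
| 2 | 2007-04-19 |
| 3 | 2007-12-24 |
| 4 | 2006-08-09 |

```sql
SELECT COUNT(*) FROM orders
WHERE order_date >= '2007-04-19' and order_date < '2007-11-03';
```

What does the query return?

Rows in [2007-04-19, 2007-11-03): 2007-10-05, 2007-04-19 → 2 rows.

2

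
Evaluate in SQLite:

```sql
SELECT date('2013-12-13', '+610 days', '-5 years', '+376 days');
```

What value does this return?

2011-08-26

Applying '+610 days' to 2013-12-13: counting 610 days forward gives 2015-08-15.
Adding -5 years to 2015-08-15 gives 2010-08-15.
Applying '+376 days' to 2010-08-15: counting 376 days forward gives 2011-08-26.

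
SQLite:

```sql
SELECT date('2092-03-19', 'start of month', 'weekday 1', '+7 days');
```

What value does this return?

`start of month` rewinds 2092-03-19 to 2092-03-01.
`weekday 1` advances to the next Monday; 2092-03-01 is a Saturday, so it moves forward to 2092-03-03.
Advancing 7 more days within March lands on 2092-03-10.

2092-03-10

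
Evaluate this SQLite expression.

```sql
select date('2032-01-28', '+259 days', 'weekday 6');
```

Applying '+259 days' to 2032-01-28: counting 259 days forward gives 2032-10-13.
`weekday 6` advances to the next Saturday; 2032-10-13 is a Wednesday, so it moves forward to 2032-10-16.

2032-10-16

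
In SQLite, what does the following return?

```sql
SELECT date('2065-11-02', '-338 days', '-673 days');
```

2063-01-26

Applying '-338 days' to 2065-11-02: counting 338 days back gives 2064-11-29.
Applying '-673 days' to 2064-11-29: counting 673 days back gives 2063-01-26.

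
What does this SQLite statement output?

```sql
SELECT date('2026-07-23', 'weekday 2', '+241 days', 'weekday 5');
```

2027-03-26

`weekday 2` advances to the next Tuesday; 2026-07-23 is a Thursday, so it moves forward to 2026-07-28.
Applying '+241 days' to 2026-07-28: counting 241 days forward gives 2027-03-26.
`weekday 5` advances to the next Friday; 2027-03-26 is already a Friday, so it stays at 2027-03-26.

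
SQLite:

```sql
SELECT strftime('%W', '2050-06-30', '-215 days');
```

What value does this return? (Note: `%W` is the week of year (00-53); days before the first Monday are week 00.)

47

First apply '-215 days': 2050-06-30 → 2049-11-27.
2049-11-27 is a Saturday. SQLite's %W counts Mondays since the year started; the result is 47.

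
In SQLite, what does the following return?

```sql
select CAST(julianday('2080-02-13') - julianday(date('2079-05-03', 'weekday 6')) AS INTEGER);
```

283

`weekday 6` advances to the next Saturday; 2079-05-03 is a Wednesday, so it moves forward to 2079-05-06.
25 days remain in May 2079 after the 6th (31 − 6).
Full months from June 2079 through January 2080 contribute their day counts.
Then 13 days into February 2080.
Total: 25 + 30 + 31 + 31 + 30 + 31 + 30 + 31 + 31 + 13 = 283.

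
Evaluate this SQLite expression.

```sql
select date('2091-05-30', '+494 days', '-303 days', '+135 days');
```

Applying '+494 days' to 2091-05-30: counting 494 days forward gives 2092-10-05.
Applying '-303 days' to 2092-10-05: counting 303 days back gives 2091-12-07.
Applying '+135 days' to 2091-12-07: counting 135 days forward gives 2092-04-20.

2092-04-20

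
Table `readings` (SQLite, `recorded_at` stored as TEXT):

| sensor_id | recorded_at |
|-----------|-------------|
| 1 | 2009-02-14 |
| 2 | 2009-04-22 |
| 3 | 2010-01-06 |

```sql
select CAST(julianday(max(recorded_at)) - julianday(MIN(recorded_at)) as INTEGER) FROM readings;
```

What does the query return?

326

MIN = 2009-02-14, MAX = 2010-01-06.
14 days remain in February 2009 after the 14th (28 − 14).
Full months from March 2009 through December 2009 contribute their day counts.
Then 6 days into January 2010.
Total: 14 + 31 + 30 + 31 + 30 + 31 + 31 + 30 + 31 + 30 + 31 + 6 = 326.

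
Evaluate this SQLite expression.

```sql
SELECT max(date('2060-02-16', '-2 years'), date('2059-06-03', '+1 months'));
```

2059-07-03

date('2060-02-16', '-2 years') → 2058-02-16.
date('2059-06-03', '+1 months') → 2059-07-03.
Later of the two is 2059-07-03.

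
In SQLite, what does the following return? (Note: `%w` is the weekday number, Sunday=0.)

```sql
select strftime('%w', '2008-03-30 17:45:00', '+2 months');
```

First apply '+2 months': 2008-03-30 17:45:00 → 2008-05-30 17:45:00.
2008-05-30 is a Friday; with Sunday=0 that is 5.

5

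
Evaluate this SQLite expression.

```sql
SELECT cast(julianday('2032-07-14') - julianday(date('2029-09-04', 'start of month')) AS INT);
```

`start of month` rewinds 2029-09-04 to 2029-09-01.
29 days remain in September 2029 after the 1st (30 − 1).
Full months from October 2029 through June 2032 contribute their day counts.
Then 14 days into July 2032.
Total: 29 + 31 + 30 + 31 + 31 + 28 + 31 + 30 + 31 + 30 + 31 + 31 + 30 + 31 + 30 + 31 + 31 + 28 + 31 + 30 + 31 + 30 + 31 + 31 + 30 + 31 + 30 + 31 + 31 + 29 + 31 + 30 + 31 + 30 + 14 = 1047.

1047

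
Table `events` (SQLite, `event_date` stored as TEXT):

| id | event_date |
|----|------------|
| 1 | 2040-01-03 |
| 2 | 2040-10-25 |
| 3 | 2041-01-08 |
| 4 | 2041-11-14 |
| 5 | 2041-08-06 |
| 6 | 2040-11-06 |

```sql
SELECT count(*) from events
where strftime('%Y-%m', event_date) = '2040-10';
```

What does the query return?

1

Rows with year-month 2040-10: 2040-10-25 → 1.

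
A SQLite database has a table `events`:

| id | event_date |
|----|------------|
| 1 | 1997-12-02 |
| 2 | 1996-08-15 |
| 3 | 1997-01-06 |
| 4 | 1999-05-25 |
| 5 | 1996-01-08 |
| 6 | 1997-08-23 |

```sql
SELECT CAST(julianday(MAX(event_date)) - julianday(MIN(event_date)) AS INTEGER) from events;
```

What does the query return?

MIN = 1996-01-08, MAX = 1999-05-25.
23 days remain in January 1996 after the 8th (31 − 8).
Full months from February 1996 through April 1999 contribute their day counts.
Then 25 days into May 1999.
Total: 23 + 29 + 31 + 30 + 31 + 30 + 31 + 31 + 30 + 31 + 30 + 31 + 31 + 28 + 31 + 30 + 31 + 30 + 31 + 31 + 30 + 31 + 30 + 31 + 31 + 28 + 31 + 30 + 31 + 30 + 31 + 31 + 30 + 31 + 30 + 31 + 31 + 28 + 31 + 30 + 25 = 1233.

1233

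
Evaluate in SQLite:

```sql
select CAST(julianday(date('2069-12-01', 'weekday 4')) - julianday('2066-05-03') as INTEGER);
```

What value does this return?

1312

`weekday 4` advances to the next Thursday; 2069-12-01 is a Sunday, so it moves forward to 2069-12-05.
28 days remain in May 2066 after the 3rd (31 − 3).
Full months from June 2066 through November 2069 contribute their day counts.
Then 5 days into December 2069.
Total: 28 + 30 + 31 + 31 + 30 + 31 + 30 + 31 + 31 + 28 + 31 + 30 + 31 + 30 + 31 + 31 + 30 + 31 + 30 + 31 + 31 + 29 + 31 + 30 + 31 + 30 + 31 + 31 + 30 + 31 + 30 + 31 + 31 + 28 + 31 + 30 + 31 + 30 + 31 + 31 + 30 + 31 + 30 + 5 = 1312.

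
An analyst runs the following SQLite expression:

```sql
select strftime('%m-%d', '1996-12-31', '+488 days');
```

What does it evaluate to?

05-03

First apply '+488 days': 1996-12-31 → 1998-05-03.
`%m-%d` extracts the month-day: 05-03.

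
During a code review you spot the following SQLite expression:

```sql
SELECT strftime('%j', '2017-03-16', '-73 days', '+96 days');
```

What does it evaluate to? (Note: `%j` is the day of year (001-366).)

098

First apply '-73 days', '+96 days': 2017-03-16 → 2017-04-08.
Day-of-year for 2017-04-08: days since 2017-01-01 inclusive = 98, zero-padded to 098.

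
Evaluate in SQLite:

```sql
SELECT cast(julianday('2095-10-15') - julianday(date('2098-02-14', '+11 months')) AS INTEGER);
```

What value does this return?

-1187

Adding +11 months to 2098-02-14 gives 2099-01-14.
16 days remain in October 2095 after the 15th (31 − 15).
Full months from November 2095 through December 2098 contribute their day counts.
Then 14 days into January 2099.
Total: 16 + 30 + 31 + 31 + 29 + 31 + 30 + 31 + 30 + 31 + 31 + 30 + 31 + 30 + 31 + 31 + 28 + 31 + 30 + 31 + 30 + 31 + 31 + 30 + 31 + 30 + 31 + 31 + 28 + 31 + 30 + 31 + 30 + 31 + 31 + 30 + 31 + 30 + 31 + 14 = 1187.
The subtraction is earlier − later, so the result is −1187 → -1187.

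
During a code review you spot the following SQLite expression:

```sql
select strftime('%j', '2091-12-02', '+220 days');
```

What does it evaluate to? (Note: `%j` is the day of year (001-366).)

First apply '+220 days': 2091-12-02 → 2092-07-09.
Day-of-year for 2092-07-09: days since 2092-01-01 inclusive = 191, zero-padded to 191.

191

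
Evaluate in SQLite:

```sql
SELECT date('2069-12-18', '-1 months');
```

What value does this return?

Adding -1 month to 2069-12-18 gives 2069-11-18.

2069-11-18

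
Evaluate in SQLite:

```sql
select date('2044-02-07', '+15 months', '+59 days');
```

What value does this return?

2045-07-05

Adding +15 months to 2044-02-07 gives 2045-05-07.
Applying '+59 days' to 2045-05-07: counting 59 days forward gives 2045-07-05.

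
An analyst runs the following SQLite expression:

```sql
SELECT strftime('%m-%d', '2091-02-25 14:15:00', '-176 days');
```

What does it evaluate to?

09-02

First apply '-176 days': 2091-02-25 14:15:00 → 2090-09-02 14:15:00.
`%m-%d` extracts the month-day: 09-02.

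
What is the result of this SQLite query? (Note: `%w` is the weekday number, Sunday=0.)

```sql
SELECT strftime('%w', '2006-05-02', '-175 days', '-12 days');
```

First apply '-175 days', '-12 days': 2006-05-02 → 2005-10-27.
2005-10-27 is a Thursday; with Sunday=0 that is 4.

4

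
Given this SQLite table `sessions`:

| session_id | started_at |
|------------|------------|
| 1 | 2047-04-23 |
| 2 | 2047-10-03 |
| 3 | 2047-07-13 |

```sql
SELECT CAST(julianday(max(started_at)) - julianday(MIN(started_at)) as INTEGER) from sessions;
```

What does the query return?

163

MIN = 2047-04-23, MAX = 2047-10-03.
7 days remain in April 2047 after the 23rd (30 − 23).
May 2047: 31 days.
June 2047: 30 days.
July 2047: 31 days.
August 2047: 31 days.
September 2047: 30 days.
Then 3 days into October 2047.
Total: 7 + 31 + 30 + 31 + 31 + 30 + 3 = 163.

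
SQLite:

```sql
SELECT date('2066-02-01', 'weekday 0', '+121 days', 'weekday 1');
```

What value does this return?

2066-06-14

`weekday 0` advances to the next Sunday; 2066-02-01 is a Monday, so it moves forward to 2066-02-07.
Applying '+121 days' to 2066-02-07: counting 121 days forward gives 2066-06-08.
`weekday 1` advances to the next Monday; 2066-06-08 is a Tuesday, so it moves forward to 2066-06-14.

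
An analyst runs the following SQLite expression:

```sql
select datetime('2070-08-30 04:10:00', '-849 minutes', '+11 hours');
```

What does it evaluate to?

849 minutes = 14h 9m; -849 minutes from 2070-08-30 04:10:00 is 2070-08-29 14:01:00 (crosses midnight).
+11 hours from 2070-08-29 14:01:00 is 2070-08-30 01:01:00 (crosses midnight).

2070-08-30 01:01:00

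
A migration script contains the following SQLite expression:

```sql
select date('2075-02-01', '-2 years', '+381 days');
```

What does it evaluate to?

2074-02-17

Adding -2 years to 2075-02-01 gives 2073-02-01.
Applying '+381 days' to 2073-02-01: counting 381 days forward gives 2074-02-17.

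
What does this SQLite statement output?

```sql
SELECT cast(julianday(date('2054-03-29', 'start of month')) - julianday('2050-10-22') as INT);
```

1226

`start of month` rewinds 2054-03-29 to 2054-03-01.
9 days remain in October 2050 after the 22nd (31 − 22).
Full months from November 2050 through February 2054 contribute their day counts.
Then 1 day into March 2054.
Total: 9 + 30 + 31 + 31 + 28 + 31 + 30 + 31 + 30 + 31 + 31 + 30 + 31 + 30 + 31 + 31 + 29 + 31 + 30 + 31 + 30 + 31 + 31 + 30 + 31 + 30 + 31 + 31 + 28 + 31 + 30 + 31 + 30 + 31 + 31 + 30 + 31 + 30 + 31 + 31 + 28 + 1 = 1226.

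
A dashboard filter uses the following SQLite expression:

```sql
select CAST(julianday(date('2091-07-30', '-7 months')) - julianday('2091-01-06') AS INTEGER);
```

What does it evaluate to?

Adding -7 months to 2091-07-30 gives 2090-12-30.
1 day remains in December 2090 after the 30th (31 − 30).
Then 6 days into January 2091.
Total: 1 + 6 = 7.
The subtraction is earlier − later, so the result is −7 → -7.

-7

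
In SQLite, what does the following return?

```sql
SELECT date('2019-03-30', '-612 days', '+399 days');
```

Applying '-612 days' to 2019-03-30: counting 612 days back gives 2017-07-26.
Applying '+399 days' to 2017-07-26: counting 399 days forward gives 2018-08-29.

2018-08-29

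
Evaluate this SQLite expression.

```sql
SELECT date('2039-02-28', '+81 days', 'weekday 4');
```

Applying '+81 days' to 2039-02-28: counting 81 days forward gives 2039-05-20.
`weekday 4` advances to the next Thursday; 2039-05-20 is a Friday, so it moves forward to 2039-05-26.

2039-05-26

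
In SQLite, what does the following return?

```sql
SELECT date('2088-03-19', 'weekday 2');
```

`weekday 2` advances to the next Tuesday; 2088-03-19 is a Friday, so it moves forward to 2088-03-23.

2088-03-23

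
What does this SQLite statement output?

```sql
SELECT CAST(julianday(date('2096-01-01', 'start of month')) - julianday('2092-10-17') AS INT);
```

1171

`start of month` rewinds 2096-01-01 to 2096-01-01.
14 days remain in October 2092 after the 17th (31 − 17).
Full months from November 2092 through December 2095 contribute their day counts.
Then 1 day into January 2096.
Total: 14 + 30 + 31 + 31 + 28 + 31 + 30 + 31 + 30 + 31 + 31 + 30 + 31 + 30 + 31 + 31 + 28 + 31 + 30 + 31 + 30 + 31 + 31 + 30 + 31 + 30 + 31 + 31 + 28 + 31 + 30 + 31 + 30 + 31 + 31 + 30 + 31 + 30 + 31 + 1 = 1171.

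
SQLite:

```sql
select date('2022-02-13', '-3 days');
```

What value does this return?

Going back 3 days within February lands on 2022-02-10.

2022-02-10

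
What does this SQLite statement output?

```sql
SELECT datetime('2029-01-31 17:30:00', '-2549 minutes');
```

2549 minutes = 42h 29m; -2549 minutes from 2029-01-31 17:30:00 is 2029-01-29 23:01:00 (crosses midnight).

2029-01-29 23:01:00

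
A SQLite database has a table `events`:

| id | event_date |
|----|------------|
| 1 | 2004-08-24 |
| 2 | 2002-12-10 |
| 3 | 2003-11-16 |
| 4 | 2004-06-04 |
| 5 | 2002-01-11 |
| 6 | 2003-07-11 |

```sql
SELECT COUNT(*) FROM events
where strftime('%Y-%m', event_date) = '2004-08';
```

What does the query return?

Rows with year-month 2004-08: 2004-08-24 → 1.

1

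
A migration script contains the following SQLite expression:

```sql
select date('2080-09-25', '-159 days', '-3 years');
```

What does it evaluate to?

Applying '-159 days' to 2080-09-25: counting 159 days back gives 2080-04-19.
Adding -3 years to 2080-04-19 gives 2077-04-19.

2077-04-19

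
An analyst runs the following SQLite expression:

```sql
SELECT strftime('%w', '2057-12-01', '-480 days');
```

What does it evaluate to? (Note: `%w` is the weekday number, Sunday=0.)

First apply '-480 days': 2057-12-01 → 2056-08-08.
2056-08-08 is a Tuesday; with Sunday=0 that is 2.

2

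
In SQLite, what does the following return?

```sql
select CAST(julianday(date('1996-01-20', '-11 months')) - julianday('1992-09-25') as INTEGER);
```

Adding -11 months to 1996-01-20 gives 1995-02-20.
5 days remain in September 1992 after the 25th (30 − 25).
Full months from October 1992 through January 1995 contribute their day counts.
Then 20 days into February 1995.
Total: 5 + 31 + 30 + 31 + 31 + 28 + 31 + 30 + 31 + 30 + 31 + 31 + 30 + 31 + 30 + 31 + 31 + 28 + 31 + 30 + 31 + 30 + 31 + 31 + 30 + 31 + 30 + 31 + 31 + 20 = 878.

878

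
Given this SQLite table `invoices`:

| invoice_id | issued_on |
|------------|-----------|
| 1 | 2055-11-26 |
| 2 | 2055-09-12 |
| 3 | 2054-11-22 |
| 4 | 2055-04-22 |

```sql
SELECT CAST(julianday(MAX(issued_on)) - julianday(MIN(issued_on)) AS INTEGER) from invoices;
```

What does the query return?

369

MIN = 2054-11-22, MAX = 2055-11-26.
8 days remain in November 2054 after the 22nd (30 − 22).
Full months from December 2054 through October 2055 contribute their day counts.
Then 26 days into November 2055.
Total: 8 + 31 + 31 + 28 + 31 + 30 + 31 + 30 + 31 + 31 + 30 + 31 + 26 = 369.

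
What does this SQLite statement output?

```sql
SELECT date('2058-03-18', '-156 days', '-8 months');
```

2057-02-13

Applying '-156 days' to 2058-03-18: counting 156 days back gives 2057-10-13.
Adding -8 months to 2057-10-13 gives 2057-02-13.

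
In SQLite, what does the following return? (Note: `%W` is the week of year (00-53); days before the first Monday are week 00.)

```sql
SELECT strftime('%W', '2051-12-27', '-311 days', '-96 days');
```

First apply '-311 days', '-96 days': 2051-12-27 → 2050-11-15.
2050-11-15 is a Tuesday. SQLite's %W counts Mondays since the year started; the result is 46.

46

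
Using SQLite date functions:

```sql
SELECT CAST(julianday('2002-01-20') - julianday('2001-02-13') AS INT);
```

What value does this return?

341

15 days remain in February 2001 after the 13th (28 − 13).
Full months from March 2001 through December 2001 contribute their day counts.
Then 20 days into January 2002.
Total: 15 + 31 + 30 + 31 + 30 + 31 + 31 + 30 + 31 + 30 + 31 + 20 = 341.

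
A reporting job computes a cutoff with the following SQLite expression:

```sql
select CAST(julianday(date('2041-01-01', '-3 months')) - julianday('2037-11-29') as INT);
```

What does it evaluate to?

Adding -3 months to 2041-01-01 gives 2040-10-01.
1 day remains in November 2037 after the 29th (30 − 29).
Full months from December 2037 through September 2040 contribute their day counts.
Then 1 day into October 2040.
Total: 1 + 31 + 31 + 28 + 31 + 30 + 31 + 30 + 31 + 31 + 30 + 31 + 30 + 31 + 31 + 28 + 31 + 30 + 31 + 30 + 31 + 31 + 30 + 31 + 30 + 31 + 31 + 29 + 31 + 30 + 31 + 30 + 31 + 31 + 30 + 1 = 1037.

1037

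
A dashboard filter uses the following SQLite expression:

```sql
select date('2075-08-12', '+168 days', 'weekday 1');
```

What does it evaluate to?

2076-01-27

Applying '+168 days' to 2075-08-12: counting 168 days forward gives 2076-01-27.
`weekday 1` advances to the next Monday; 2076-01-27 is already a Monday, so it stays at 2076-01-27.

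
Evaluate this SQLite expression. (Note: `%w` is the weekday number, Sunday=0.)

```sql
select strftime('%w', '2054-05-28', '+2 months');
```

2

First apply '+2 months': 2054-05-28 → 2054-07-28.
2054-07-28 is a Tuesday; with Sunday=0 that is 2.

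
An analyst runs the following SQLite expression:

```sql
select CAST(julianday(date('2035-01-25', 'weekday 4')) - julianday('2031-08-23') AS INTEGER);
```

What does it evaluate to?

1251

`weekday 4` advances to the next Thursday; 2035-01-25 is already a Thursday, so it stays at 2035-01-25.
8 days remain in August 2031 after the 23rd (31 − 23).
Full months from September 2031 through December 2034 contribute their day counts.
Then 25 days into January 2035.
Total: 8 + 30 + 31 + 30 + 31 + 31 + 29 + 31 + 30 + 31 + 30 + 31 + 31 + 30 + 31 + 30 + 31 + 31 + 28 + 31 + 30 + 31 + 30 + 31 + 31 + 30 + 31 + 30 + 31 + 31 + 28 + 31 + 30 + 31 + 30 + 31 + 31 + 30 + 31 + 30 + 31 + 25 = 1251.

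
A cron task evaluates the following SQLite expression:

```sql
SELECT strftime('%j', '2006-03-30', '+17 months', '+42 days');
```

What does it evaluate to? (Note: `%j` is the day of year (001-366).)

284

First apply '+17 months', '+42 days': 2006-03-30 → 2007-10-11.
Day-of-year for 2007-10-11: days since 2007-01-01 inclusive = 284, zero-padded to 284.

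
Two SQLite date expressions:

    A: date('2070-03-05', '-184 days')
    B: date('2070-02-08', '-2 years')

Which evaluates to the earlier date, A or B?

A = 2069-09-02.
B = 2068-02-08.
B is earlier.

B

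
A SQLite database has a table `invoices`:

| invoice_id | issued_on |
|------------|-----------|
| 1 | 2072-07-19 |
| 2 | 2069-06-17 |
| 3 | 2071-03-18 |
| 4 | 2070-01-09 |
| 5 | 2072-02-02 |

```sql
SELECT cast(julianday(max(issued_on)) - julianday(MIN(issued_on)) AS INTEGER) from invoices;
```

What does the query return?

1128

MIN = 2069-06-17, MAX = 2072-07-19.
13 days remain in June 2069 after the 17th (30 − 17).
Full months from July 2069 through June 2072 contribute their day counts.
Then 19 days into July 2072.
Total: 13 + 31 + 31 + 30 + 31 + 30 + 31 + 31 + 28 + 31 + 30 + 31 + 30 + 31 + 31 + 30 + 31 + 30 + 31 + 31 + 28 + 31 + 30 + 31 + 30 + 31 + 31 + 30 + 31 + 30 + 31 + 31 + 29 + 31 + 30 + 31 + 30 + 19 = 1128.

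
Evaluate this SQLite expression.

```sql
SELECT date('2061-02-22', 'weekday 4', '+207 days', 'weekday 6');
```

2061-09-24

`weekday 4` advances to the next Thursday; 2061-02-22 is a Tuesday, so it moves forward to 2061-02-24.
Applying '+207 days' to 2061-02-24: counting 207 days forward gives 2061-09-19.
`weekday 6` advances to the next Saturday; 2061-09-19 is a Monday, so it moves forward to 2061-09-24.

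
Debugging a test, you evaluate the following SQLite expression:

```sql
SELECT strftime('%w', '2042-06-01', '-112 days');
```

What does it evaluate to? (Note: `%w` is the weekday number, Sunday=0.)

0

First apply '-112 days': 2042-06-01 → 2042-02-09.
2042-02-09 is a Sunday; with Sunday=0 that is 0.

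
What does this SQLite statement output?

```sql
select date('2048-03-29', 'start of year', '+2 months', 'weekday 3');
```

2048-03-04

`start of year` rewinds 2048-03-29 to 2048-01-01.
Adding +2 months to 2048-01-01 gives 2048-03-01.
`weekday 3` advances to the next Wednesday; 2048-03-01 is a Sunday, so it moves forward to 2048-03-04.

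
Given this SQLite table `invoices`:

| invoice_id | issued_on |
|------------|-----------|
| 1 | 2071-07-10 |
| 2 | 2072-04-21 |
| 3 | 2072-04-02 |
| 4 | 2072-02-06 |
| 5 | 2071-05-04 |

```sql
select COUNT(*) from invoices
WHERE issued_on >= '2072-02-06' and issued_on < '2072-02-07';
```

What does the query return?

1

Rows in [2072-02-06, 2072-02-07): 2072-02-06 → 1 row.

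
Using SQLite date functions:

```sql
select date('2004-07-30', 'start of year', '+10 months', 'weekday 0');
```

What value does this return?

`start of year` rewinds 2004-07-30 to 2004-01-01.
Adding +10 months to 2004-01-01 gives 2004-11-01.
`weekday 0` advances to the next Sunday; 2004-11-01 is a Monday, so it moves forward to 2004-11-07.

2004-11-07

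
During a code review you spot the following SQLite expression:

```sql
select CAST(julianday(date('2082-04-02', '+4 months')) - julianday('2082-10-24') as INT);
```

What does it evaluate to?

-83

Adding +4 months to 2082-04-02 gives 2082-08-02.
29 days remain in August 2082 after the 2nd (31 − 2).
September 2082: 30 days.
Then 24 days into October 2082.
Total: 29 + 30 + 24 = 83.
The subtraction is earlier − later, so the result is −83 → -83.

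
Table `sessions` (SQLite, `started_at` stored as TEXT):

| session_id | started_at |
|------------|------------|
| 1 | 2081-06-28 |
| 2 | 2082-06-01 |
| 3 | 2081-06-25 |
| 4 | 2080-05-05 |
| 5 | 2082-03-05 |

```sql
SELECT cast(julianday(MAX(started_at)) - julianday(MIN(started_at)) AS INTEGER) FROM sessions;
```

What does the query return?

757

MIN = 2080-05-05, MAX = 2082-06-01.
26 days remain in May 2080 after the 5th (31 − 5).
Full months from June 2080 through May 2082 contribute their day counts.
Then 1 day into June 2082.
Total: 26 + 30 + 31 + 31 + 30 + 31 + 30 + 31 + 31 + 28 + 31 + 30 + 31 + 30 + 31 + 31 + 30 + 31 + 30 + 31 + 31 + 28 + 31 + 30 + 31 + 1 = 757.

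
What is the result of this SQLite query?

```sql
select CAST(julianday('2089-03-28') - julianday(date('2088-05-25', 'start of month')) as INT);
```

331

`start of month` rewinds 2088-05-25 to 2088-05-01.
30 days remain in May 2088 after the 1st (31 − 1).
Full months from June 2088 through February 2089 contribute their day counts.
Then 28 days into March 2089.
Total: 30 + 30 + 31 + 31 + 30 + 31 + 30 + 31 + 31 + 28 + 28 = 331.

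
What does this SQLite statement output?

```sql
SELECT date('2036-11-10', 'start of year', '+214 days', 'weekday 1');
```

`start of year` rewinds 2036-11-10 to 2036-01-01.
Applying '+214 days' to 2036-01-01: counting 214 days forward gives 2036-08-02.
`weekday 1` advances to the next Monday; 2036-08-02 is a Saturday, so it moves forward to 2036-08-04.

2036-08-04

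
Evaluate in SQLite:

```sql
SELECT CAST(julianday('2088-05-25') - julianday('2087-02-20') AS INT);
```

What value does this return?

8 days remain in February 2087 after the 20th (28 − 20).
Full months from March 2087 through April 2088 contribute their day counts.
Then 25 days into May 2088.
Total: 8 + 31 + 30 + 31 + 30 + 31 + 31 + 30 + 31 + 30 + 31 + 31 + 29 + 31 + 30 + 25 = 460.

460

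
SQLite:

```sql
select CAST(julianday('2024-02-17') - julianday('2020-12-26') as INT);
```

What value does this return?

5 days remain in December 2020 after the 26th (31 − 26).
Full months from January 2021 through January 2024 contribute their day counts.
Then 17 days into February 2024.
Total: 5 + 31 + 28 + 31 + 30 + 31 + 30 + 31 + 31 + 30 + 31 + 30 + 31 + 31 + 28 + 31 + 30 + 31 + 30 + 31 + 31 + 30 + 31 + 30 + 31 + 31 + 28 + 31 + 30 + 31 + 30 + 31 + 31 + 30 + 31 + 30 + 31 + 31 + 17 = 1148.

1148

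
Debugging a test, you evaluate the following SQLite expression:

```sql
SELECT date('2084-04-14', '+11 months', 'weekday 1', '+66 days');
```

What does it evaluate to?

2085-05-24

Adding +11 months to 2084-04-14 gives 2085-03-14.
`weekday 1` advances to the next Monday; 2085-03-14 is a Wednesday, so it moves forward to 2085-03-19.
Applying '+66 days' to 2085-03-19: counting 66 days forward gives 2085-05-24.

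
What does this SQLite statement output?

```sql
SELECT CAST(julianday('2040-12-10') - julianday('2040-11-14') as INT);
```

26

16 days remain in November 2040 after the 14th (30 − 14).
Then 10 days into December 2040.
Total: 16 + 10 = 26.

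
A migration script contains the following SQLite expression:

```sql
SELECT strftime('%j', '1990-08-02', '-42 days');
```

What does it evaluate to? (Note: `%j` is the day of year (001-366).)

172

First apply '-42 days': 1990-08-02 → 1990-06-21.
Day-of-year for 1990-06-21: days since 1990-01-01 inclusive = 172, zero-padded to 172.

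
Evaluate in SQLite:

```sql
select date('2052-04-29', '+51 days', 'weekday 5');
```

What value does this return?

Applying '+51 days' to 2052-04-29: counting 51 days forward gives 2052-06-19.
`weekday 5` advances to the next Friday; 2052-06-19 is a Wednesday, so it moves forward to 2052-06-21.

2052-06-21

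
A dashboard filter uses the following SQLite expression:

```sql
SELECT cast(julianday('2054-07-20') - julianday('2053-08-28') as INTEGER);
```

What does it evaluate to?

3 days remain in August 2053 after the 28th (31 − 28).
Full months from September 2053 through June 2054 contribute their day counts.
Then 20 days into July 2054.
Total: 3 + 30 + 31 + 30 + 31 + 31 + 28 + 31 + 30 + 31 + 30 + 20 = 326.

326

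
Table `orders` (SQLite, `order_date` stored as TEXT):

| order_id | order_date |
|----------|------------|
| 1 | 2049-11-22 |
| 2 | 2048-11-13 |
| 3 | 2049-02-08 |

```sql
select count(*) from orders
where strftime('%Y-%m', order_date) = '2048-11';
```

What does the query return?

1

Rows with year-month 2048-11: 2048-11-13 → 1.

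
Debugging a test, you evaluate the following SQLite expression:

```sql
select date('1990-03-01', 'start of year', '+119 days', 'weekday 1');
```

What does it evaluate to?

1990-04-30

`start of year` rewinds 1990-03-01 to 1990-01-01.
Applying '+119 days' to 1990-01-01: counting 119 days forward gives 1990-04-30.
`weekday 1` advances to the next Monday; 1990-04-30 is already a Monday, so it stays at 1990-04-30.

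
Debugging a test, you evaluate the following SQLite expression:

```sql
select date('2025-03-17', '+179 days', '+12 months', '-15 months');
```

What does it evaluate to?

Applying '+179 days' to 2025-03-17: counting 179 days forward gives 2025-09-12.
Adding +12 months to 2025-09-12 gives 2026-09-12.
Adding -15 months to 2026-09-12 gives 2025-06-12.

2025-06-12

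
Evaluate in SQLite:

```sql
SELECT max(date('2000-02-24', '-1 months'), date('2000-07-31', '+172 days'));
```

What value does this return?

date('2000-02-24', '-1 months') → 2000-01-24.
date('2000-07-31', '+172 days') → 2001-01-19.
Later of the two is 2001-01-19.

2001-01-19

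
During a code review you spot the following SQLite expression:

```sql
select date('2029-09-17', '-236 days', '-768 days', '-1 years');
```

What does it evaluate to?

2025-12-18

Applying '-236 days' to 2029-09-17: counting 236 days back gives 2029-01-24.
Applying '-768 days' to 2029-01-24: counting 768 days back gives 2026-12-18.
Adding -1 year to 2026-12-18 gives 2025-12-18.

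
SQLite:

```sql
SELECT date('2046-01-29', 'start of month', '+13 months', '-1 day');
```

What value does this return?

2047-01-31

`start of month` rewinds 2046-01-29 to 2046-01-01.
Adding +13 months to 2046-01-01 gives 2047-02-01.
Going back 1 day from 2047-02-01 reaches 2047-01-31 (last day of January, 31 days).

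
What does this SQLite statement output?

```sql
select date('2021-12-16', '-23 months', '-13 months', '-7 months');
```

Adding -23 months to 2021-12-16 gives 2020-01-16.
Adding -13 months to 2020-01-16 gives 2018-12-16.
Adding -7 months to 2018-12-16 gives 2018-05-16.

2018-05-16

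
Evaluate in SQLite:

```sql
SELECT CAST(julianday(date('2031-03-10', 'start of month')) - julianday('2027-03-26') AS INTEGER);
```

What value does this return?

1436

`start of month` rewinds 2031-03-10 to 2031-03-01.
5 days remain in March 2027 after the 26th (31 − 26).
Full months from April 2027 through February 2031 contribute their day counts.
Then 1 day into March 2031.
Total: 5 + 30 + 31 + 30 + 31 + 31 + 30 + 31 + 30 + 31 + 31 + 29 + 31 + 30 + 31 + 30 + 31 + 31 + 30 + 31 + 30 + 31 + 31 + 28 + 31 + 30 + 31 + 30 + 31 + 31 + 30 + 31 + 30 + 31 + 31 + 28 + 31 + 30 + 31 + 30 + 31 + 31 + 30 + 31 + 30 + 31 + 31 + 28 + 1 = 1436.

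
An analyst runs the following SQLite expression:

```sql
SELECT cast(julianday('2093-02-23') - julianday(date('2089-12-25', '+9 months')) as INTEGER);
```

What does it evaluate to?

Adding +9 months to 2089-12-25 gives 2090-09-25.
5 days remain in September 2090 after the 25th (30 − 25).
Full months from October 2090 through January 2093 contribute their day counts.
Then 23 days into February 2093.
Total: 5 + 31 + 30 + 31 + 31 + 28 + 31 + 30 + 31 + 30 + 31 + 31 + 30 + 31 + 30 + 31 + 31 + 29 + 31 + 30 + 31 + 30 + 31 + 31 + 30 + 31 + 30 + 31 + 31 + 23 = 882.

882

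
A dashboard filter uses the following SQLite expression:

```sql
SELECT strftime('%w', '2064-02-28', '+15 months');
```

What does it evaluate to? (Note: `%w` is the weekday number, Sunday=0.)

First apply '+15 months': 2064-02-28 → 2065-05-28.
2065-05-28 is a Thursday; with Sunday=0 that is 4.

4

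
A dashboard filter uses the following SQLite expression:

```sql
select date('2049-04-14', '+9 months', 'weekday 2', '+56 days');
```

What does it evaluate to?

2050-03-15

Adding +9 months to 2049-04-14 gives 2050-01-14.
`weekday 2` advances to the next Tuesday; 2050-01-14 is a Friday, so it moves forward to 2050-01-18.
Applying '+56 days' to 2050-01-18: counting 56 days forward gives 2050-03-15.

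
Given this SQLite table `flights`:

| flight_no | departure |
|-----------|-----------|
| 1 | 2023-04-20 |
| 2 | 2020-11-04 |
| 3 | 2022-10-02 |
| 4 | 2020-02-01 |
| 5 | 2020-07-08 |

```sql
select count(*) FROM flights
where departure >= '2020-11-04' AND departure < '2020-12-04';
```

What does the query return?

1

Rows in [2020-11-04, 2020-12-04): 2020-11-04 → 1 row.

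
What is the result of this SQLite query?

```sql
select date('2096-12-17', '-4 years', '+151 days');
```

2093-05-17

Adding -4 years to 2096-12-17 gives 2092-12-17.
Applying '+151 days' to 2092-12-17: counting 151 days forward gives 2093-05-17.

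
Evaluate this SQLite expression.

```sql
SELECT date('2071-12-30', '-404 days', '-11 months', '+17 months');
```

Applying '-404 days' to 2071-12-30: counting 404 days back gives 2070-11-21.
Adding -11 months to 2070-11-21 gives 2069-12-21.
Adding +17 months to 2069-12-21 gives 2071-05-21.

2071-05-21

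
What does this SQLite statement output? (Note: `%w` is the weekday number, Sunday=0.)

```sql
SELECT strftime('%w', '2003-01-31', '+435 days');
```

First apply '+435 days': 2003-01-31 → 2004-04-10.
2004-04-10 is a Saturday; with Sunday=0 that is 6.

6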